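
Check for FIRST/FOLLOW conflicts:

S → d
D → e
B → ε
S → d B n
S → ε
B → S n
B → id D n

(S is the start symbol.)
Nullable non-terminals: B, S.
FIRST sets used below: FIRST(S) = { 'd', ε }

B: nullable alternative(s) B → ε; FOLLOW(B) = { 'n' }
  B → ε: FIRST \ {ε} = { } — this is the only nullable alternative, skip
  B → S n: FIRST \ {ε} = { 'd', 'n' } — overlaps FOLLOW(B) on { 'n' }: CONFLICT
  B → id D n: FIRST \ {ε} = { 'id' } — disjoint from FOLLOW(B)

S: nullable alternative(s) S → ε; FOLLOW(S) = { $, 'n' }
  S → d: FIRST \ {ε} = { 'd' } — disjoint from FOLLOW(S)
  S → d B n: FIRST \ {ε} = { 'd' } — disjoint from FOLLOW(S)
  S → ε: FIRST \ {ε} = { } — this is the only nullable alternative, skip

D has no nullable alternative, so no FIRST/FOLLOW check is needed there.

So the grammar has 1 FIRST/FOLLOW conflict (marked CONFLICT above).

Answer: Yes. B → S n with FOLLOW(B) on { 'n' }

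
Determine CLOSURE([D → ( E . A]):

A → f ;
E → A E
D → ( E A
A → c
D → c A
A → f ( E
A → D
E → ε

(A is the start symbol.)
{ [A → . D], [A → . c], [A → . f ( E], [A → . f ;], [D → ( E . A], [D → . ( E A], [D → . c A] }

To compute CLOSURE, for each item [A → α.Bβ] where B is a non-terminal, add [B → .γ] for all productions B → γ; repeat for the newly added items until nothing changes.

Start with: [D → ( E . A]
  [D → ( E . A] has the dot before A: add [A → . f ;], [A → . c], [A → . f ( E], [A → . D]
  [A → . D] has the dot before D: add [D → . ( E A], [D → . c A]
No further items can be added.

CLOSURE = { [A → . D], [A → . c], [A → . f ( E], [A → . f ;], [D → ( E . A], [D → . ( E A], [D → . c A] }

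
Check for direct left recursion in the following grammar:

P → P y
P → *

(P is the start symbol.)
Yes, P is left-recursive

Direct left recursion occurs when N → N α for some non-terminal N (the right-hand side begins with the left-hand side itself).

P → P y: LEFT RECURSIVE (starts with P)
P → *: starts with '*'

The grammar has direct left recursion on: P.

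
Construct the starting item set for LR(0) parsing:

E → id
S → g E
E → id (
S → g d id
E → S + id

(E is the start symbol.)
{ [E → . S + id], [E → . id (], [E → . id], [E' → . E], [S → . g E], [S → . g d id] }

First, augment the grammar with E' → E
I₀ = CLOSURE({ [E' → . E] }):
  [E' → . E] has the dot before E: add [E → . id], [E → . id (], [E → . S + id]
  [E → . S + id] has the dot before S: add [S → . g E], [S → . g d id]
No further items can be added.

I₀ = { [E → . S + id], [E → . id (], [E → . id], [E' → . E], [S → . g E], [S → . g d id] }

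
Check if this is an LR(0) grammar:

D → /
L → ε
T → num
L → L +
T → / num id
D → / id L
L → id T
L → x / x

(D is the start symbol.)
No. Shift-reduce conflict between [D → / .] and [D → / . id L]

Augment with D' → D and build the canonical LR(0) collection (I0 = CLOSURE({[D' → . D]}), then GOTO on every symbol after a dot until no new states appear). It has 15 states:
  I0: { [D → . / id L], [D → . /], [D' → . D] }  — shift
  I1: { [D → / . id L], [D → / .] }  — shift, reduce
  I2: { [D' → D .] }  — accept
  I3: { [D → / id . L], [L → . L +], [L → . id T], [L → . x / x], [L → .] }  — shift, reduce
  I4: { [D → / id L .], [L → L . +] }  — shift, reduce
  I5: { [L → id . T], [T → . / num id], [T → . num] }  — shift
  I6: { [L → x . / x] }  — shift
  I7: { [L → x / . x] }  — shift
  I8: { [L → x / x .] }  — reduce
  I9: { [T → / . num id] }  — shift
  I10: { [L → id T .] }  — reduce
  I11: { [T → num .] }  — reduce
  I12: { [T → / num . id] }  — shift
  I13: { [T → / num id .] }  — reduce
  I14: { [L → L + .] }  — reduce

Conflict in state I1:
  Shift-reduce conflict between [D → / .] and [D → / . id L]
So the grammar is NOT LR(0).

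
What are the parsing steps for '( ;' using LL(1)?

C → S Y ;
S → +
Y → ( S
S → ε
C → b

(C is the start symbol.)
LL(1) parsing maintains a stack (initially the start symbol over $) and the input. At each step: if the stack top is a terminal, match it against the current input token; if it is a non-terminal N, replace it with the RHS of M[N, lookahead] (the unique production whose predict set contains the lookahead).

Stack is shown with the top on the left.

Stack    Input  Action
----------------------
C $      ( ; $  output C → S Y ;
S Y ; $  ( ; $  output S → ε
Y ; $    ( ; $  output Y → ( S
( S ; $  ( ; $  match '('
S ; $    ; $    output S → ε
; $      ; $    match ';'
$        $      accept

The string is accepted.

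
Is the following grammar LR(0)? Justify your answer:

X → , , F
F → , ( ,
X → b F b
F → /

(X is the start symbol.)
Yes, the grammar is LR(0)

A grammar is LR(0) if no state in the canonical LR(0) collection has:
  - both a shift item (dot before a terminal) and a complete item (shift-reduce conflict), or
  - two or more complete items (reduce-reduce conflict; the accept item [X' → X .] counts as a complete item here).

Augment with X' → X and build the canonical LR(0) collection (I0 = CLOSURE({[X' → . X]}), then GOTO on every symbol after a dot until no new states appear). It has 12 states:
  I0: { [X → . , , F], [X → . b F b], [X' → . X] }  — shift
  I1: { [X → , . , F] }  — shift
  I2: { [X' → X .] }  — accept
  I3: { [F → . , ( ,], [F → . /], [X → b . F b] }  — shift
  I4: { [F → , . ( ,] }  — shift
  I5: { [F → / .] }  — reduce
  I6: { [X → b F . b] }  — shift
  I7: { [X → b F b .] }  — reduce
  I8: { [F → , ( . ,] }  — shift
  I9: { [F → , ( , .] }  — reduce
  I10: { [F → . , ( ,], [F → . /], [X → , , . F] }  — shift
  I11: { [X → , , F .] }  — reduce

Every state is either a pure shift/goto state or contains exactly one complete item and nothing to shift — no conflicts. The grammar is LR(0).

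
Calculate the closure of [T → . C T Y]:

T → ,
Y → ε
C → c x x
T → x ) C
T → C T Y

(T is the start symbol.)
To compute CLOSURE, for each item [A → α.Bβ] where B is a non-terminal, add [B → .γ] for all productions B → γ; repeat for the newly added items until nothing changes.

Start with: [T → . C T Y]
  [T → . C T Y] has the dot before C: add [C → . c x x]
No further items can be added.

CLOSURE = { [C → . c x x], [T → . C T Y] }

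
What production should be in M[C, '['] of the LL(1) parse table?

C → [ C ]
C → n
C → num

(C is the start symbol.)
C → [ C ]

To find M[C, '['], we find productions for C where '[' is in the predict set (PREDICT(N → α) = (FIRST(α) \ {ε}) ∪ (FOLLOW(N) if α ⇒* ε)).

C → [ C ]: PREDICT = { '[' }
  '[' is in predict set, so this production goes in M[C, '[']
C → n: PREDICT = { 'n' }
C → num: PREDICT = { 'num' }

M[C, '['] = C → [ C ]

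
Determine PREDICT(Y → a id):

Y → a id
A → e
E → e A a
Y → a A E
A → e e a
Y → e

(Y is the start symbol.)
PREDICT(Y → a id) = (FIRST(RHS) \ {ε}) ∪ (FOLLOW(Y) if ε ∈ FIRST(RHS), i.e. RHS ⇒* ε)
FIRST(a id) = { 'a' }
ε ∉ FIRST(a id), so FOLLOW(Y) is not added.
PREDICT(Y → a id) = { 'a' }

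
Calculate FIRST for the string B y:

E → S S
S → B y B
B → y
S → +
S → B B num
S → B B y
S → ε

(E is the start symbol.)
{ 'y' }

FIRST sets of the non-terminals involved (from the grammar, by fixed-point iteration):
  FIRST(B) = { 'y' }

To compute FIRST(B y), process the symbols left to right:
Symbol B is a non-terminal. Add FIRST(B) \ {ε} = { 'y' }
B is not nullable (ε ∉ FIRST(B)), so stop here.
FIRST(B y) = { 'y' }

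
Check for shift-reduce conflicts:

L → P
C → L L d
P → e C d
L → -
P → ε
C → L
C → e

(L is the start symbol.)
Augment with L' → L and build the canonical LR(0) collection (I0 = CLOSURE({[L' → . L]}), then GOTO on every symbol after a dot until no new states appear). It has 11 states:
  I0: { [L → . -], [L → . P], [L' → . L], [P → . e C d], [P → .] }  — shift, reduce
  I1: { [L → - .] }  — reduce
  I2: { [L' → L .] }  — accept
  I3: { [L → P .] }  — reduce
  I4: { [C → . L L d], [C → . L], [C → . e], [L → . -], [L → . P], [P → . e C d], [P → .], [P → e . C d] }  — shift, reduce
  I5: { [P → e C . d] }  — shift
  I6: { [C → L . L d], [C → L .], [L → . -], [L → . P], [P → . e C d], [P → .] }  — shift, 2 reduces
  I7: { [C → . L L d], [C → . L], [C → . e], [C → e .], [L → . -], [L → . P], [P → . e C d], [P → .], [P → e . C d] }  — shift, 2 reduces
  I8: { [C → L L . d] }  — shift
  I9: { [C → L L d .] }  — reduce
  I10: { [P → e C d .] }  — reduce

I0 contains reduce item [P → .] and shift items [L → . -], [P → . e C d] — shift-reduce conflict.
I4 contains reduce item [P → .] and shift items [C → . e], [L → . -], [P → . e C d] — shift-reduce conflict.
I6 contains reduce items [C → L .], [P → .] and shift items [L → . -], [P → . e C d] — shift-reduce conflict.
I7 contains reduce items [C → e .], [P → .] and shift items [C → . e], [L → . -], [P → . e C d] — shift-reduce conflict.

Answer: Yes — I0: [P → .] vs [L → . -]; I4: [P → .] vs [C → . e]; I6: [C → L .] vs [L → . -]; I7: [C → e .] vs [C → . e]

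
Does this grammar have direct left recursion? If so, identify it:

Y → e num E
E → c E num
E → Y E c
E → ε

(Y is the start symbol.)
Y → e num E: starts with e
E → c E num: starts with c
E → Y E c: starts with Y
E → ε: starts with ε

No direct left recursion found.

Answer: No direct left recursion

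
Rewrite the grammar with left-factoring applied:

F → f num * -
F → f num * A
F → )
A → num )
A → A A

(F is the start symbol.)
F → f num * F'
F' → -
F' → A
F → )
A → num )
A → A A

Left-factoring transforms A → αβ₁ | αβ₂ into A → αA' and A' → β₁ | β₂
(α is the longest common prefix among the alternatives). Repeat until
no nonterminal has two alternatives with a common prefix.

Round 1: F has alternatives sharing prefix 'f num *'. Introduce F': F → f num * F'
  Add: F' → -
  Add: F' → A

No remaining common prefixes — done.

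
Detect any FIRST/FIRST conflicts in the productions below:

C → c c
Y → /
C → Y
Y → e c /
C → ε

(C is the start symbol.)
No FIRST/FIRST conflicts.

A FIRST/FIRST conflict occurs when two productions N → α and N → β for the same non-terminal have FIRST(α) ∩ FIRST(β) ≠ ∅ (with ε ∈ FIRST of a nullable right-hand side, so two nullable alternatives also conflict).

FIRST sets of the non-terminals at (or reachable through a nullable prefix from) the front of some alternative:
  FIRST(Y) = { '/', 'e' }

Productions for C:
  C → c c: FIRST = { 'c' }
  C → Y: FIRST = { '/', 'e' }
  C → ε: FIRST = { ε }
Productions for Y:
  Y → /: FIRST = { '/' }
  Y → e c /: FIRST = { 'e' }

All alternatives of each non-terminal have pairwise disjoint FIRST sets.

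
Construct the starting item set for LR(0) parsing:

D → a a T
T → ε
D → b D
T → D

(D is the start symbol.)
{ [D → . a a T], [D → . b D], [D' → . D] }

First, augment the grammar with D' → D
I₀ = CLOSURE({ [D' → . D] }):
  [D' → . D] has the dot before D: add [D → . a a T], [D → . b D]
No further items can be added.

I₀ = { [D → . a a T], [D → . b D], [D' → . D] }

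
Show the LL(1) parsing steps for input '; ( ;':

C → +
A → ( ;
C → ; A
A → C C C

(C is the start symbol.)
Stack is shown with the top on the left.

Stack  Input    Action
----------------------
C $    ; ( ; $  output C → ; A
; A $  ; ( ; $  match ';'
A $    ( ; $    output A → ( ;
( ; $  ( ; $    match '('
; $    ; $      match ';'
$      $        accept

The string is accepted.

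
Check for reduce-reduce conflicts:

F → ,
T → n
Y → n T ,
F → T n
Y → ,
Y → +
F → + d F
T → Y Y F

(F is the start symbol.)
Augment with F' → F and build the canonical LR(0) collection (I0 = CLOSURE({[F' → . F]}), then GOTO on every symbol after a dot until no new states appear). It has 17 states:
  I0: { [F → . + d F], [F → . ,], [F → . T n], [F' → . F], [T → . Y Y F], [T → . n], [Y → . +], [Y → . ,], [Y → . n T ,] }  — shift
  I1: { [F → + . d F], [Y → + .] }  — shift, reduce
  I2: { [F → , .], [Y → , .] }  — 2 reduces
  I3: { [F' → F .] }  — accept
  I4: { [F → T . n] }  — shift
  I5: { [T → Y . Y F], [Y → . +], [Y → . ,], [Y → . n T ,] }  — shift
  I6: { [T → . Y Y F], [T → . n], [T → n .], [Y → . +], [Y → . ,], [Y → . n T ,], [Y → n . T ,] }  — shift, reduce
  I7: { [Y → + .] }  — reduce
  I8: { [Y → , .] }  — reduce
  I9: { [Y → n T . ,] }  — shift
  I10: { [Y → n T , .] }  — reduce
  I11: { [F → . + d F], [F → . ,], [F → . T n], [T → . Y Y F], [T → . n], [T → Y Y . F], [Y → . +], [Y → . ,], [Y → . n T ,] }  — shift
  I12: { [T → . Y Y F], [T → . n], [Y → . +], [Y → . ,], [Y → . n T ,], [Y → n . T ,] }  — shift
  I13: { [T → Y Y F .] }  — reduce
  I14: { [F → T n .] }  — reduce
  I15: { [F → + d . F], [F → . + d F], [F → . ,], [F → . T n], [T → . Y Y F], [T → . n], [Y → . +], [Y → . ,], [Y → . n T ,] }  — shift
  I16: { [F → + d F .] }  — reduce

I2 contains complete items [F → , .], [Y → , .] — reduce-reduce conflict.

Answer: Yes — I2: [F → , .] vs [Y → , .]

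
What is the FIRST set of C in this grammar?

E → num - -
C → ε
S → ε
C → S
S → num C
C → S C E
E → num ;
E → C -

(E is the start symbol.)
{ '-', 'num', ε }

To compute FIRST(C), examine every production with C on the left-hand side, reading each right-hand side left to right until a non-nullable symbol is reached.

FIRST sets of the other non-terminals involved (by the same procedure, iterated to a fixed point):
  FIRST(S) = { 'num', ε }
  FIRST(E) = { '-', 'num' }

From C → ε:
  - ε-production, so ε ∈ FIRST(C)
From C → S:
  - S is a non-terminal: add FIRST(S) \ {ε} = { 'num' }
    S is nullable and nothing follows, so the whole right-hand side can vanish: ε ∈ FIRST(C)
From C → S C E:
  - S is a non-terminal: add FIRST(S) \ {ε} = { 'num' }
    S is nullable, so continue to the next symbol
  - C is the symbol being defined: contributes nothing new
    C is nullable, so continue to the next symbol
  - E is a non-terminal: add FIRST(E) \ {ε} = { '-', 'num' }
    E is not nullable, so stop

Collecting: FIRST(C) = { '-', 'num', ε }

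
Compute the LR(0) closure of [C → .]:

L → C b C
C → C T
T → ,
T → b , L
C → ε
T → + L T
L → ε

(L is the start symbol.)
Start with: [C → .]
The dot is at the end, so nothing is added.

CLOSURE = { [C → .] }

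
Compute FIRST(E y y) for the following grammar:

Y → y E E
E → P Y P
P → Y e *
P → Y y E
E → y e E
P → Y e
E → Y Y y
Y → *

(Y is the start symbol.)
FIRST sets of the non-terminals involved (from the grammar, by fixed-point iteration):
  FIRST(E) = { '*', 'y' }

To compute FIRST(E y y), process the symbols left to right:
Symbol E is a non-terminal. Add FIRST(E) \ {ε} = { '*', 'y' }
E is not nullable (ε ∉ FIRST(E)), so stop here.
FIRST(E y y) = { '*', 'y' }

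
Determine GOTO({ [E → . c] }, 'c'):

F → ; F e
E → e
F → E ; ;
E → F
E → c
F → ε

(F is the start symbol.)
GOTO(I, 'c') = CLOSURE({ [A → αX.β] : [A → α.Xβ] ∈ I, X = 'c' })

Items with dot before 'c', with the dot advanced:
  [E → . c] → [E → c .]
Closure adds nothing (no advanced item has the dot before a non-terminal).

GOTO = { [E → c .] }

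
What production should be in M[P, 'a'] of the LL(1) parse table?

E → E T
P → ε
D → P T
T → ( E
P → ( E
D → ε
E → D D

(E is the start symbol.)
To find M[P, 'a'], we find productions for P where 'a' is in the predict set (PREDICT(N → α) = (FIRST(α) \ {ε}) ∪ (FOLLOW(N) if α ⇒* ε)).

Relevant sets:
  FOLLOW(P) = { '(' }

P → ε: PREDICT = { '(' }
P → ( E: PREDICT = { '(' }

M[P, 'a'] is empty (no production applies)

Answer: Empty (error entry)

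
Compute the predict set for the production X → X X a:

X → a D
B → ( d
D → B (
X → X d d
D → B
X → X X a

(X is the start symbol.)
{ 'a' }

PREDICT(X → X X a) = (FIRST(RHS) \ {ε}) ∪ (FOLLOW(X) if ε ∈ FIRST(RHS), i.e. RHS ⇒* ε)
FIRST(X) = { 'a' }
FIRST(X X a) = { 'a' }
ε ∉ FIRST(X X a), so FOLLOW(X) is not added.
PREDICT(X → X X a) = { 'a' }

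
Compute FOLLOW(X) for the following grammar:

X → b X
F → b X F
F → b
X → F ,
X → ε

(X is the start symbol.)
{ $, 'b' }

X is the start symbol, so $ ∈ FOLLOW(X).
In X → b X: X is at the end; this adds FOLLOW(X) to itself — nothing new
In F → b X F: X is followed by F, add FIRST(F) \ {ε} = { 'b' }

Taking the union: FOLLOW(X) = { $, 'b' }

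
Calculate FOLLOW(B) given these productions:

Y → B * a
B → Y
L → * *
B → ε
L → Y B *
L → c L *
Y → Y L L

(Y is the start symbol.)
{ '*' }

In Y → B * a: B is followed by '*' a, add FIRST('*' a) \ {ε} = { '*' }
In L → Y B *: B is followed by '*', add FIRST('*') \ {ε} = { '*' }

Taking the union: FOLLOW(B) = { '*' }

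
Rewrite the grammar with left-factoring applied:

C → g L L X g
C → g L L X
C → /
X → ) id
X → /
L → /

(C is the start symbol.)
C → g L L X C'
C' → g
C' → ε
C → /
X → ) id
X → /
L → /

Left-factoring transforms A → αβ₁ | αβ₂ into A → αA' and A' → β₁ | β₂
(α is the longest common prefix among the alternatives). Repeat until
no nonterminal has two alternatives with a common prefix.

Round 1: C has alternatives sharing prefix 'g L L X'. Introduce C': C → g L L X C'
  Add: C' → g
  Add: C' → ε

No remaining common prefixes — done.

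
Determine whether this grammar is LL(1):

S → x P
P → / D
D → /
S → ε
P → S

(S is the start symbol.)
Yes, the grammar is LL(1).

A grammar is LL(1) if for each non-terminal N with multiple productions, the predict sets of those productions are pairwise disjoint, where PREDICT(N → α) = (FIRST(α) \ {ε}) ∪ (FOLLOW(N) if α ⇒* ε).

Relevant sets:
  FIRST(S) = { 'x', ε }
  FOLLOW(S) = { $ }
  FOLLOW(P) = { $ }

For S:
  PREDICT(S → x P) = { 'x' }
  PREDICT(S → ε) = { $ }
For P:
  PREDICT(P → '/' D) = { '/' }
  PREDICT(P → S) = { $, 'x' }
D has a single production, so nothing to check there.

All predict sets are disjoint. The grammar IS LL(1).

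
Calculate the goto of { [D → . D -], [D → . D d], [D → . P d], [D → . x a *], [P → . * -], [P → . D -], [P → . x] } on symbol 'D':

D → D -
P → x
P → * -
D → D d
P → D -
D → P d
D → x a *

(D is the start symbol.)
{ [D → D . -], [D → D . d], [P → D . -] }

GOTO(I, 'D') = CLOSURE({ [A → αX.β] : [A → α.Xβ] ∈ I, X = 'D' })

Items with dot before 'D', with the dot advanced:
  [D → . D -] → [D → D . -]
  [D → . D d] → [D → D . d]
  [P → . D -] → [P → D . -]
Closure adds nothing (no advanced item has the dot before a non-terminal).

GOTO = { [D → D . -], [D → D . d], [P → D . -] }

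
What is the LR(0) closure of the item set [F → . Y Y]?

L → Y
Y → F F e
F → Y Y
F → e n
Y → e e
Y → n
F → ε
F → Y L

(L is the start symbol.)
To compute CLOSURE, for each item [A → α.Bβ] where B is a non-terminal, add [B → .γ] for all productions B → γ; repeat for the newly added items until nothing changes.

Start with: [F → . Y Y]
  [F → . Y Y] has the dot before Y: add [Y → . F F e], [Y → . e e], [Y → . n]
  [Y → . F F e] has the dot before F: add [F → . e n], [F → .], [F → . Y L]
No further items can be added.

CLOSURE = { [F → . Y L], [F → . Y Y], [F → . e n], [F → .], [Y → . F F e], [Y → . e e], [Y → . n] }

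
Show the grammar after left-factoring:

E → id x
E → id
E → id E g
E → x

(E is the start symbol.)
Left-factoring transforms A → αβ₁ | αβ₂ into A → αA' and A' → β₁ | β₂
(α is the longest common prefix among the alternatives). Repeat until
no nonterminal has two alternatives with a common prefix.

Round 1: E has alternatives sharing prefix 'id'. Introduce E': E → id E'
  Add: E' → x
  Add: E' → ε
  Add: E' → E g

No remaining common prefixes — done.

Resulting grammar:
E → id E'
E' → x
E' → ε
E' → E g
E → x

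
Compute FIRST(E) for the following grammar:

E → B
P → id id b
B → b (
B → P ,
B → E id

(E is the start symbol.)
{ 'b', 'id' }

To compute FIRST(E), examine every production with E on the left-hand side, reading each right-hand side left to right until a non-nullable symbol is reached.

FIRST sets of the other non-terminals involved (by the same procedure, iterated to a fixed point):
  FIRST(B) = { 'b', 'id' }

From E → B:
  - B is a non-terminal: add FIRST(B) \ {ε} = { 'b', 'id' }
    B is not nullable, so stop

Collecting: FIRST(E) = { 'b', 'id' }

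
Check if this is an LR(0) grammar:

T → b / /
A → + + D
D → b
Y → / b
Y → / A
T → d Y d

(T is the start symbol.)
Yes, the grammar is LR(0)

A grammar is LR(0) if no state in the canonical LR(0) collection has:
  - both a shift item (dot before a terminal) and a complete item (shift-reduce conflict), or
  - two or more complete items (reduce-reduce conflict; the accept item [T' → T .] counts as a complete item here).

Augment with T' → T and build the canonical LR(0) collection (I0 = CLOSURE({[T' → . T]}), then GOTO on every symbol after a dot until no new states appear). It has 15 states:
  I0: { [T → . b / /], [T → . d Y d], [T' → . T] }  — shift
  I1: { [T' → T .] }  — accept
  I2: { [T → b . / /] }  — shift
  I3: { [T → d . Y d], [Y → . / A], [Y → . / b] }  — shift
  I4: { [A → . + + D], [Y → / . A], [Y → / . b] }  — shift
  I5: { [T → d Y . d] }  — shift
  I6: { [T → d Y d .] }  — reduce
  I7: { [A → + . + D] }  — shift
  I8: { [Y → / A .] }  — reduce
  I9: { [Y → / b .] }  — reduce
  I10: { [A → + + . D], [D → . b] }  — shift
  I11: { [A → + + D .] }  — reduce
  I12: { [D → b .] }  — reduce
  I13: { [T → b / . /] }  — shift
  I14: { [T → b / / .] }  — reduce

Every state is either a pure shift/goto state or contains exactly one complete item and nothing to shift — no conflicts. The grammar is LR(0).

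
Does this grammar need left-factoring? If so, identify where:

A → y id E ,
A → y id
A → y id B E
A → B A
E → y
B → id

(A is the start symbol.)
Left-factoring is needed when two productions for the same non-terminal
share a common prefix on the right-hand side.

Productions for A:
  A → y id E ,
  A → y id
  A → y id B E
  A → B A

Found common prefix 'y id' in productions for A

Answer: Yes, A has productions with common prefix 'y id'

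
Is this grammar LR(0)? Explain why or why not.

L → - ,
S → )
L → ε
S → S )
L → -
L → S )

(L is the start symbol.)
No. Shift-reduce conflict between [L → .] and [L → . -]

A grammar is LR(0) if no state in the canonical LR(0) collection has:
  - both a shift item (dot before a terminal) and a complete item (shift-reduce conflict), or
  - two or more complete items (reduce-reduce conflict; the accept item [L' → L .] counts as a complete item here).

Augment with L' → L and build the canonical LR(0) collection (I0 = CLOSURE({[L' → . L]}), then GOTO on every symbol after a dot until no new states appear). It has 7 states:
  I0: { [L → . - ,], [L → . -], [L → . S )], [L → .], [L' → . L], [S → . )], [S → . S )] }  — shift, reduce
  I1: { [S → ) .] }  — reduce
  I2: { [L → - . ,], [L → - .] }  — shift, reduce
  I3: { [L' → L .] }  — accept
  I4: { [L → S . )], [S → S . )] }  — shift
  I5: { [L → S ) .], [S → S ) .] }  — 2 reduces
  I6: { [L → - , .] }  — reduce

Conflict in state I0:
  Shift-reduce conflict between [L → .] and [L → . -]
So the grammar is NOT LR(0).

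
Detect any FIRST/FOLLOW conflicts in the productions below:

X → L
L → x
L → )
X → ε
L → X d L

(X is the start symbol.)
Yes. X → L with FOLLOW(X) on { 'd' }

A FIRST/FOLLOW conflict occurs when a non-terminal N has a nullable alternative N → β (β ⇒* ε) and another alternative N → α with FIRST(α) ∩ FOLLOW(N) ≠ ∅: on such a lookahead the parser cannot decide between expanding α and letting N vanish via β.

Nullable non-terminals: X.
FIRST sets used below: FIRST(L) = { ')', 'd', 'x' }

X: nullable alternative(s) X → ε; FOLLOW(X) = { $, 'd' }
  X → L: FIRST \ {ε} = { ')', 'd', 'x' } — overlaps FOLLOW(X) on { 'd' }: CONFLICT
  X → ε: FIRST \ {ε} = { } — this is the only nullable alternative, skip

L has no nullable alternative, so no FIRST/FOLLOW check is needed there.

So the grammar has 1 FIRST/FOLLOW conflict (marked CONFLICT above).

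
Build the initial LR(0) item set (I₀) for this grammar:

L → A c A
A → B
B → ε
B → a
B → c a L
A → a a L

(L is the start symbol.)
First, augment the grammar with L' → L
I₀ = CLOSURE({ [L' → . L] }):
  [L' → . L] has the dot before L: add [L → . A c A]
  [L → . A c A] has the dot before A: add [A → . B], [A → . a a L]
  [A → . B] has the dot before B: add [B → .], [B → . a], [B → . c a L]
No further items can be added.

I₀ = { [A → . B], [A → . a a L], [B → . a], [B → . c a L], [B → .], [L → . A c A], [L' → . L] }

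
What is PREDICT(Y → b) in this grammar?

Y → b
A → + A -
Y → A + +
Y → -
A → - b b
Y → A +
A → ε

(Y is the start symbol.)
{ 'b' }

PREDICT(Y → b) = (FIRST(RHS) \ {ε}) ∪ (FOLLOW(Y) if ε ∈ FIRST(RHS), i.e. RHS ⇒* ε)
FIRST(b) = { 'b' }
ε ∉ FIRST(b), so FOLLOW(Y) is not added.
PREDICT(Y → b) = { 'b' }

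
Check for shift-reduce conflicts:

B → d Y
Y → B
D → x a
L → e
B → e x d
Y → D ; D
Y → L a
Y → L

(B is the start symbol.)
Yes — I8: [Y → L .] vs [Y → L . a]; I10: [L → e .] vs [B → e . x d]

Augment with B' → B and build the canonical LR(0) collection (I0 = CLOSURE({[B' → . B]}), then GOTO on every symbol after a dot until no new states appear). It has 16 states:
  I0: { [B → . d Y], [B → . e x d], [B' → . B] }  — shift
  I1: { [B' → B .] }  — accept
  I2: { [B → . d Y], [B → . e x d], [B → d . Y], [D → . x a], [L → . e], [Y → . B], [Y → . D ; D], [Y → . L a], [Y → . L] }  — shift
  I3: { [B → e . x d] }  — shift
  I4: { [B → e x . d] }  — shift
  I5: { [B → e x d .] }  — reduce
  I6: { [Y → B .] }  — reduce
  I7: { [Y → D . ; D] }  — shift
  I8: { [Y → L . a], [Y → L .] }  — shift, reduce
  I9: { [B → d Y .] }  — reduce
  I10: { [B → e . x d], [L → e .] }  — shift, reduce
  I11: { [D → x . a] }  — shift
  I12: { [D → x a .] }  — reduce
  I13: { [Y → L a .] }  — reduce
  I14: { [D → . x a], [Y → D ; . D] }  — shift
  I15: { [Y → D ; D .] }  — reduce

I8 contains reduce item [Y → L .] and shift item [Y → L . a] — shift-reduce conflict.
I10 contains reduce item [L → e .] and shift item [B → e . x d] — shift-reduce conflict.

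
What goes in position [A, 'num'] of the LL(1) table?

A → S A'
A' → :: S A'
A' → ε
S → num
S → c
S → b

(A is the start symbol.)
To find M[A, 'num'], we find productions for A where 'num' is in the predict set (PREDICT(N → α) = (FIRST(α) \ {ε}) ∪ (FOLLOW(N) if α ⇒* ε)).

Relevant sets:
  FIRST(S) = { 'b', 'c', 'num' }

A → S A': PREDICT = { 'b', 'c', 'num' }
  'num' is in predict set, so this production goes in M[A, 'num']

M[A, 'num'] = A → S A'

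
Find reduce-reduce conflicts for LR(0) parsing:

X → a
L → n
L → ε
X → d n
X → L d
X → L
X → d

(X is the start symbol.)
A reduce-reduce conflict occurs when an LR(0) state has two complete items [A → α .] and [B → β .] — both call for a reduction, and with no lookahead the parser cannot choose between them.

Augment with X' → X and build the canonical LR(0) collection (I0 = CLOSURE({[X' → . X]}), then GOTO on every symbol after a dot until no new states appear). It has 8 states:
  I0: { [L → . n], [L → .], [X → . L d], [X → . L], [X → . a], [X → . d n], [X → . d], [X' → . X] }  — shift, reduce
  I1: { [X → L . d], [X → L .] }  — shift, reduce
  I2: { [X' → X .] }  — accept
  I3: { [X → a .] }  — reduce
  I4: { [X → d . n], [X → d .] }  — shift, reduce
  I5: { [L → n .] }  — reduce
  I6: { [X → d n .] }  — reduce
  I7: { [X → L d .] }  — reduce

No state contains more than one complete item.

Answer: No reduce-reduce conflicts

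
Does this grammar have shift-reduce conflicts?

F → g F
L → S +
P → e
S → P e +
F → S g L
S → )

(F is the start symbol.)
No shift-reduce conflicts

A shift-reduce conflict occurs when an LR(0) state has both:
  - a complete (reduce) item [A → α .] (dot at the end), and
  - a shift item [B → β . c γ] (dot before a terminal).

Augment with F' → F and build the canonical LR(0) collection (I0 = CLOSURE({[F' → . F]}), then GOTO on every symbol after a dot until no new states appear). It has 14 states:
  I0: { [F → . S g L], [F → . g F], [F' → . F], [P → . e], [S → . )], [S → . P e +] }  — shift
  I1: { [S → ) .] }  — reduce
  I2: { [F' → F .] }  — accept
  I3: { [S → P . e +] }  — shift
  I4: { [F → S . g L] }  — shift
  I5: { [P → e .] }  — reduce
  I6: { [F → . S g L], [F → . g F], [F → g . F], [P → . e], [S → . )], [S → . P e +] }  — shift
  I7: { [F → g F .] }  — reduce
  I8: { [F → S g . L], [L → . S +], [P → . e], [S → . )], [S → . P e +] }  — shift
  I9: { [F → S g L .] }  — reduce
  I10: { [L → S . +] }  — shift
  I11: { [L → S + .] }  — reduce
  I12: { [S → P e . +] }  — shift
  I13: { [S → P e + .] }  — reduce

No state contains both a complete item and a shift item.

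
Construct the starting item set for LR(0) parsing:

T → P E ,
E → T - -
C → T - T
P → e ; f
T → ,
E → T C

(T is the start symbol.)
First, augment the grammar with T' → T
I₀ = CLOSURE({ [T' → . T] }):
  [T' → . T] has the dot before T: add [T → . P E ,], [T → . ,]
  [T → . P E ,] has the dot before P: add [P → . e ; f]
No further items can be added.

I₀ = { [P → . e ; f], [T → . ,], [T → . P E ,], [T' → . T] }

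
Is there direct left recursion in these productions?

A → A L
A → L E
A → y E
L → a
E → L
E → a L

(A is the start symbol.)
Yes, A is left-recursive

Direct left recursion occurs when N → N α for some non-terminal N (the right-hand side begins with the left-hand side itself).

A → A L: LEFT RECURSIVE (starts with A)
A → L E: starts with L
A → y E: starts with y
L → a: starts with a
E → L: starts with L
E → a L: starts with a

The grammar has direct left recursion on: A.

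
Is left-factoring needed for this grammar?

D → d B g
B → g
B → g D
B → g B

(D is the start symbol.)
Left-factoring is needed when two productions for the same non-terminal
share a common prefix on the right-hand side.

Productions for B:
  B → g
  B → g D
  B → g B

Found common prefix 'g' in productions for B

Answer: Yes, B has productions with common prefix 'g'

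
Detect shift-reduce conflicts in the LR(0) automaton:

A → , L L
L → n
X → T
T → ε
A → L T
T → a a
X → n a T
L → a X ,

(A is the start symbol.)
A shift-reduce conflict occurs when an LR(0) state has both:
  - a complete (reduce) item [A → α .] (dot at the end), and
  - a shift item [B → β . c γ] (dot before a terminal).

Augment with A' → A and build the canonical LR(0) collection (I0 = CLOSURE({[A' → . A]}), then GOTO on every symbol after a dot until no new states appear). It has 17 states:
  I0: { [A → . , L L], [A → . L T], [A' → . A], [L → . a X ,], [L → . n] }  — shift
  I1: { [A → , . L L], [L → . a X ,], [L → . n] }  — shift
  I2: { [A' → A .] }  — accept
  I3: { [A → L . T], [T → . a a], [T → .] }  — shift, reduce
  I4: { [L → a . X ,], [T → . a a], [T → .], [X → . T], [X → . n a T] }  — shift, reduce
  I5: { [L → n .] }  — reduce
  I6: { [X → T .] }  — reduce
  I7: { [L → a X . ,] }  — shift
  I8: { [T → a . a] }  — shift
  I9: { [X → n . a T] }  — shift
  I10: { [T → . a a], [T → .], [X → n a . T] }  — shift, reduce
  I11: { [X → n a T .] }  — reduce
  I12: { [T → a a .] }  — reduce
  I13: { [L → a X , .] }  — reduce
  I14: { [A → L T .] }  — reduce
  I15: { [A → , L . L], [L → . a X ,], [L → . n] }  — shift
  I16: { [A → , L L .] }  — reduce

I3 contains reduce item [T → .] and shift item [T → . a a] — shift-reduce conflict.
I4 contains reduce item [T → .] and shift items [T → . a a], [X → . n a T] — shift-reduce conflict.
I10 contains reduce item [T → .] and shift item [T → . a a] — shift-reduce conflict.

Answer: Yes — I3: [T → .] vs [T → . a a]; I4: [T → .] vs [T → . a a]; I10: [T → .] vs [T → . a a]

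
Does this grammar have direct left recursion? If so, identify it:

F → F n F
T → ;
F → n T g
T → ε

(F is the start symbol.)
Yes, F is left-recursive

F → F n F: LEFT RECURSIVE (starts with F)
T → ;: starts with ';'
F → n T g: starts with n
T → ε: starts with ε

The grammar has direct left recursion on: F.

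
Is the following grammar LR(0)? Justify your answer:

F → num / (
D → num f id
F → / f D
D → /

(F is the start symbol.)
A grammar is LR(0) if no state in the canonical LR(0) collection has:
  - both a shift item (dot before a terminal) and a complete item (shift-reduce conflict), or
  - two or more complete items (reduce-reduce conflict; the accept item [F' → F .] counts as a complete item here).

Augment with F' → F and build the canonical LR(0) collection (I0 = CLOSURE({[F' → . F]}), then GOTO on every symbol after a dot until no new states appear). It has 12 states:
  I0: { [F → . / f D], [F → . num / (], [F' → . F] }  — shift
  I1: { [F → / . f D] }  — shift
  I2: { [F' → F .] }  — accept
  I3: { [F → num . / (] }  — shift
  I4: { [F → num / . (] }  — shift
  I5: { [F → num / ( .] }  — reduce
  I6: { [D → . /], [D → . num f id], [F → / f . D] }  — shift
  I7: { [D → / .] }  — reduce
  I8: { [F → / f D .] }  — reduce
  I9: { [D → num . f id] }  — shift
  I10: { [D → num f . id] }  — shift
  I11: { [D → num f id .] }  — reduce

Every state is either a pure shift/goto state or contains exactly one complete item and nothing to shift — no conflicts. The grammar is LR(0).

Answer: Yes, the grammar is LR(0)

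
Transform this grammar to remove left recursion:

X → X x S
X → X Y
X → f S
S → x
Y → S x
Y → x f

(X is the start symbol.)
X is directly left-recursive. The standard transformation for
  A → A α₁ | ... | A α_m | β₁ | ... | β_n
is
  A  → β₁ A' | ... | β_n A'
  A' → α₁ A' | ... | α_m A' | ε

X → f S becomes X → f S X'
X → X x S becomes X' → x S X'
X → X Y becomes X' → Y X'
Add X' → ε

Productions for other non-terminals are unchanged:
  S → x
  Y → S x
  Y → x f

Resulting grammar:
X → f S X'
X' → x S X'
X' → Y X'
X' → ε
S → x
Y → S x
Y → x f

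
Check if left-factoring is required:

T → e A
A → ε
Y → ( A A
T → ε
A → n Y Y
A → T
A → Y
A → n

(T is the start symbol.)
Left-factoring is needed when two productions for the same non-terminal
share a common prefix on the right-hand side.

Productions for T:
  T → e A
  T → ε
Productions for A:
  A → ε
  A → n Y Y
  A → T
  A → Y
  A → n

Found common prefix 'n' in productions for A

Answer: Yes, A has productions with common prefix 'n'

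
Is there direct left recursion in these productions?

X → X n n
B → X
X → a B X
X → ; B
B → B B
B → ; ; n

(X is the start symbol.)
Yes, X, B are left-recursive

Direct left recursion occurs when N → N α for some non-terminal N (the right-hand side begins with the left-hand side itself).

X → X n n: LEFT RECURSIVE (starts with X)
B → X: starts with X
X → a B X: starts with a
X → ; B: starts with ';'
B → B B: LEFT RECURSIVE (starts with B)
B → ; ; n: starts with ';'

The grammar has direct left recursion on: X, B.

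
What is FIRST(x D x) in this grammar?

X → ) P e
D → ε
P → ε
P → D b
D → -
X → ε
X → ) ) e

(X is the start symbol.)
{ 'x' }

To compute FIRST(x D x), process the symbols left to right:
Symbol x is a terminal. Add 'x' and stop.
FIRST(x D x) = { 'x' }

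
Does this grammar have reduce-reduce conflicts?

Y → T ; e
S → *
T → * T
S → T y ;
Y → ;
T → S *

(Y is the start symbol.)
A reduce-reduce conflict occurs when an LR(0) state has two complete items [A → α .] and [B → β .] — both call for a reduction, and with no lookahead the parser cannot choose between them.

Augment with Y' → Y and build the canonical LR(0) collection (I0 = CLOSURE({[Y' → . Y]}), then GOTO on every symbol after a dot until no new states appear). It has 12 states:
  I0: { [S → . *], [S → . T y ;], [T → . * T], [T → . S *], [Y → . ;], [Y → . T ; e], [Y' → . Y] }  — shift
  I1: { [S → * .], [S → . *], [S → . T y ;], [T → * . T], [T → . * T], [T → . S *] }  — shift, reduce
  I2: { [Y → ; .] }  — reduce
  I3: { [T → S . *] }  — shift
  I4: { [S → T . y ;], [Y → T . ; e] }  — shift
  I5: { [Y' → Y .] }  — accept
  I6: { [Y → T ; . e] }  — shift
  I7: { [S → T y . ;] }  — shift
  I8: { [S → T y ; .] }  — reduce
  I9: { [Y → T ; e .] }  — reduce
  I10: { [T → S * .] }  — reduce
  I11: { [S → T . y ;], [T → * T .] }  — shift, reduce

No state contains more than one complete item.

Answer: No reduce-reduce conflicts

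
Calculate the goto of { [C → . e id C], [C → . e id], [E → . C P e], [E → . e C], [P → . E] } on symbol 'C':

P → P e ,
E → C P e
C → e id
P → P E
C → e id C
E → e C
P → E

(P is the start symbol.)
{ [C → . e id C], [C → . e id], [E → . C P e], [E → . e C], [E → C . P e], [P → . E], [P → . P E], [P → . P e ,] }

GOTO(I, 'C') = CLOSURE({ [A → αX.β] : [A → α.Xβ] ∈ I, X = 'C' })

Items with dot before 'C', with the dot advanced:
  [E → . C P e] → [E → C . P e]
Closure of the advanced items:
  [E → C . P e] has the dot before P: add [P → . P e ,], [P → . P E], [P → . E]
  [P → . E] has the dot before E: add [E → . C P e], [E → . e C]
  [E → . C P e] has the dot before C: add [C → . e id], [C → . e id C]

GOTO = { [C → . e id C], [C → . e id], [E → . C P e], [E → . e C], [E → C . P e], [P → . E], [P → . P E], [P → . P e ,] }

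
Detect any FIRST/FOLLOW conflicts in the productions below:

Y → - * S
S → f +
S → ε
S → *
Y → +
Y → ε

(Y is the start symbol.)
A FIRST/FOLLOW conflict occurs when a non-terminal N has a nullable alternative N → β (β ⇒* ε) and another alternative N → α with FIRST(α) ∩ FOLLOW(N) ≠ ∅: on such a lookahead the parser cannot decide between expanding α and letting N vanish via β.

Nullable non-terminals: S, Y.

S: nullable alternative(s) S → ε; FOLLOW(S) = { $ }
  S → f +: FIRST \ {ε} = { 'f' } — disjoint from FOLLOW(S)
  S → ε: FIRST \ {ε} = { } — this is the only nullable alternative, skip
  S → *: FIRST \ {ε} = { '*' } — disjoint from FOLLOW(S)

Y: nullable alternative(s) Y → ε; FOLLOW(Y) = { $ }
  Y → - * S: FIRST \ {ε} = { '-' } — disjoint from FOLLOW(Y)
  Y → +: FIRST \ {ε} = { '+' } — disjoint from FOLLOW(Y)
  Y → ε: FIRST \ {ε} = { } — this is the only nullable alternative, skip

No FIRST/FOLLOW conflicts found.

Answer: No FIRST/FOLLOW conflicts.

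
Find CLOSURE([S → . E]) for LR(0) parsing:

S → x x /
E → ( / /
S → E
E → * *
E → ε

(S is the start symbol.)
{ [E → . ( / /], [E → . * *], [E → .], [S → . E] }

To compute CLOSURE, for each item [A → α.Bβ] where B is a non-terminal, add [B → .γ] for all productions B → γ; repeat for the newly added items until nothing changes.

Start with: [S → . E]
  [S → . E] has the dot before E: add [E → . ( / /], [E → . * *], [E → .]
No further items can be added.

CLOSURE = { [E → . ( / /], [E → . * *], [E → .], [S → . E] }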